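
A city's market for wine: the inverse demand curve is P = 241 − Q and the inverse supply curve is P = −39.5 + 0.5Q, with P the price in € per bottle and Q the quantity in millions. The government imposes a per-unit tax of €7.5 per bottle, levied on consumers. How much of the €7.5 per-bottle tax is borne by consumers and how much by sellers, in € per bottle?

Consumers bear €5 per bottle; sellers bear €2.5 per bottle.

Rewrite in direct form: Qd = 241 − P and Qs = 2P + 79.
Before the tax: set 241 − P = 2P + 79 → P* = €54, Q* = 187.
With the tax collected from consumers, demand (in seller-price terms) shifts: Qd = 241 − (P + 7.5).
New equilibrium: consumers pay €59, sellers receive €51.5, Q = 182. (Wedge: Pb − Ps = 7.5.)
Burden on consumers: €5; on sellers: €2.5. (They sum to €7.5.)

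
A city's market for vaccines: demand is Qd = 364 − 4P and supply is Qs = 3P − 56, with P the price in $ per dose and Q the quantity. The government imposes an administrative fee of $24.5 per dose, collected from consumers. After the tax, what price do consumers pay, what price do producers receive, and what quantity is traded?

Consumers pay $70.5; producers receive $46; quantity = 82.

Before the tax: set 364 − 4P = 3P − 56 → P* = $60, Q* = 124.
With the tax collected from consumers, demand (in seller-price terms) shifts: Qd = 364 − 4(P + 24.5).
New equilibrium: consumers pay $70.5, producers receive $46, Q = 82. (Wedge: Pb − Ps = 24.5.)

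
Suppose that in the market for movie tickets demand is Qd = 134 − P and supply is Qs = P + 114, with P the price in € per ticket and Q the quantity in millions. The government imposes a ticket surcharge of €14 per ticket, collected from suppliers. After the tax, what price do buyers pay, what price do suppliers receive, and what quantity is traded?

Buyers pay €17; suppliers receive €3; quantity = 117.

Without the tax, 134 − P = P + 114 gives 2P = 20, so P* = €10 and Q* = 124.
With the tax collected from suppliers, supply shifts: Qs = (P − 14) + 114.
Solving gives Q = 117 with buyers paying €17 and suppliers receiving €3 (the €14 wedge).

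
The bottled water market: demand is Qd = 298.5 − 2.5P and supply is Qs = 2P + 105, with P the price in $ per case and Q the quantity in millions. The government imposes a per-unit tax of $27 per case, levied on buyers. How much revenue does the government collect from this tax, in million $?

Tax revenue = $4347 million.

Without the tax, 298.5 − 2.5P = 2P + 105 gives 4.5P = 193.5, so P* = $43 and Q* = 191.
With the tax collected from buyers, demand (in seller-price terms) shifts: Qd = 298.5 − 2.5(P + 27).
New equilibrium: buyers pay $55, sellers receive $28, Q = 161. (Wedge: Pb − Ps = 27.)
Revenue = t · Q = 27 · 161 = $4347.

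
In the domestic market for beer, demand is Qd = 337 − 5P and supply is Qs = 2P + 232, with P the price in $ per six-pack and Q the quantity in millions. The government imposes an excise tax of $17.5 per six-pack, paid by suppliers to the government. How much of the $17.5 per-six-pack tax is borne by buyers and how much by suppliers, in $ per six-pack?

Without the tax, 337 − 5P = 2P + 232 gives 7P = 105, so P* = $15 and Q* = 262.
With the tax collected from suppliers, supply shifts: Qs = 2(P − 17.5) + 232.
New equilibrium: buyers pay $20, suppliers receive $2.5, Q = 237. (Wedge: Pb − Ps = 17.5.)
Burden on buyers: $5; on suppliers: $12.5. (They sum to $17.5.)

Buyers bear $5 per six-pack; suppliers bear $12.5 per six-pack.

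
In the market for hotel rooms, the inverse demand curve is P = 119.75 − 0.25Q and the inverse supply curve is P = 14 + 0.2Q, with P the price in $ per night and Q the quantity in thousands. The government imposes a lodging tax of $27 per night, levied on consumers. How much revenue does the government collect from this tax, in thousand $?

Tax revenue = $4725 thousand.

Inverting to Q(P) form: Qd = 479 − 4P; Qs = 5P − 70.
Before the tax: set 479 − 4P = 5P − 70 → P* = $61, Q* = 235.
With the tax collected from consumers, demand (in seller-price terms) shifts: Qd = 479 − 4(P + 27).
New equilibrium: consumers pay $76, sellers receive $49, Q = 175. (Wedge: Pb − Ps = 27.)
Revenue = t · Q = 27 · 175 = $4725.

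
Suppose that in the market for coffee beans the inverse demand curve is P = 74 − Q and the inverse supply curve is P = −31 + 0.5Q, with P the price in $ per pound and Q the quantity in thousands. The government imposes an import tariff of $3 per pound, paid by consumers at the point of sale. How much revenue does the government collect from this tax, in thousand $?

Rewrite in direct form: Qd = 74 − P and Qs = 2P + 62.
Before the tax: set 74 − P = 2P + 62 → P* = $4, Q* = 70.
With the tax collected from consumers, demand (in seller-price terms) shifts: Qd = 74 − (P + 3).
Solving gives Q = 68 with consumers paying $6 and suppliers receiving $3 (the $3 wedge).
Revenue = t · Q = 3 · 68 = $204.

Tax revenue = $204 thousand.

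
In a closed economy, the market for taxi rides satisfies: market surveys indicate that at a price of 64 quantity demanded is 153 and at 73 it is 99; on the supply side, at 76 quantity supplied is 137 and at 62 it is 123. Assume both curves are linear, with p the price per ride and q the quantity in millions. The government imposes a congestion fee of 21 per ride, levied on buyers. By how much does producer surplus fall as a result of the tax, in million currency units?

Producer surplus falls by 2160 million.

Demand slope: (99 − 153)/(73 − 64) = -6, so qd = 537 − 6p.
Supply slope: (123 − 137)/(62 − 76) = 1, so qs = p + 61.
Before the tax: set 537 − 6p = p + 61 → p* = 68, q* = 129.
With the tax collected from buyers, demand (in seller-price terms) shifts: qd = 537 − 6(p + 21).
Solving gives q = 111 with buyers paying 71 and suppliers receiving 50 (the 21 wedge).
ΔPS is the trapezoid between Q = 111 and Q = 129 of height 18: ½ · (129 + 111) · 18 = 2160.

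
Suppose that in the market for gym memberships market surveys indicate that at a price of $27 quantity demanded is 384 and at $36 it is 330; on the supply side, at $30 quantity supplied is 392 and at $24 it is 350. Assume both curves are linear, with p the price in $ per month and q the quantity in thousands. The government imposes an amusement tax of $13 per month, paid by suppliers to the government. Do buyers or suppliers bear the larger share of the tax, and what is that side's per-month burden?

Demand slope: (330 − 384)/(36 − 27) = -6, so qd = 546 − 6p.
Supply slope: (350 − 392)/(24 − 30) = 7, so qs = 7p + 182.
Before the tax: set 546 − 6p = 7p + 182 → p* = $28, q* = 378.
With the tax collected from suppliers, supply shifts: qs = 7(p − 13) + 182.
New equilibrium: buyers pay $35, suppliers receive $22, q = 336. (Wedge: pb − ps = 13.)
Per-month burden: buyers $7, suppliers $6.
Buyers take the larger share because demand is less price-elastic here (demand slope 6 vs supply slope 7).
The less price-elastic side of the market bears the larger share of a per-unit tax.

Buyers bear the larger share: $7 per month.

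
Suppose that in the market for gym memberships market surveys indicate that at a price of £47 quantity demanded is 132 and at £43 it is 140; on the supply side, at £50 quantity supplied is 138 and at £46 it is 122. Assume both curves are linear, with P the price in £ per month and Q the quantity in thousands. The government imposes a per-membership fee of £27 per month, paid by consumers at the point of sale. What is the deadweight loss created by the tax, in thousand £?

Demand slope: (140 − 132)/(43 − 47) = -2, so Qd = 226 − 2P.
Supply slope: (122 − 138)/(46 − 50) = 4, so Qs = 4P − 62.
Before the tax: set 226 − 2P = 4P − 62 → P* = £48, Q* = 130.
With the tax collected from consumers, demand (in seller-price terms) shifts: Qd = 226 − 2(P + 27).
Solving gives Q = 94 with consumers paying £66 and producers receiving £39 (the £27 wedge).
Quantity falls by |ΔQ| = |130 − 94| = 36.
DWL = ½ · t · |ΔQ| = ½ · 27 · 36 = £486.

Deadweight loss = £486 thousand.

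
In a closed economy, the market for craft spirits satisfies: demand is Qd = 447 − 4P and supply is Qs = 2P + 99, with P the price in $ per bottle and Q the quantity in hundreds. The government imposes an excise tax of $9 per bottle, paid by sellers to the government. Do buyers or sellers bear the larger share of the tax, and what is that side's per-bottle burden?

Sellers bear the larger share: $6 per bottle.

Before the tax: set 447 − 4P = 2P + 99 → P* = $58, Q* = 215.
With the tax collected from sellers, supply shifts: Qs = 2(P − 9) + 99.
Solving gives Q = 203 with buyers paying $61 and sellers receiving $52 (the $9 wedge).
Per-bottle burden: buyers $3, sellers $6.
Sellers take the larger share because supply is less price-elastic here (demand slope 4 vs supply slope 2).
The less price-elastic side of the market bears the larger share of a per-unit tax.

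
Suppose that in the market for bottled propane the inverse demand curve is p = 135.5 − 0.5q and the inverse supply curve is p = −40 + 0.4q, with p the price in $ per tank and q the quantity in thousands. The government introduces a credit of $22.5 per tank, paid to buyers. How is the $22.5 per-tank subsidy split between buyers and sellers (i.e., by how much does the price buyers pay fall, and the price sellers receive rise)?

Rewrite in direct form: qd = 271 − 2p and qs = 2.5p + 100.
Before the subsidy: set 271 − 2p = 2.5p + 100 → p* = $38, q* = 195.
With a per-unit subsidy paid to buyers, each effectively pays p − 22.5, so demand becomes qd = 271 − 2(p − 22.5).
Solving gives q = 220 with buyers paying $25.5 and sellers receiving $48 (the $22.5 wedge).
Gain to buyers: $12.5; to sellers: $10. (They sum to $22.5.)

Buyers gain $12.5 per tank; sellers gain $10 per tank.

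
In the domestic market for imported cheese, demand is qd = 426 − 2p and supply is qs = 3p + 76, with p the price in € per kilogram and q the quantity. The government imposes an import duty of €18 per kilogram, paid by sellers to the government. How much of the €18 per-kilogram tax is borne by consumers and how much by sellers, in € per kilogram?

Consumers bear €10.8 per kilogram; sellers bear €7.2 per kilogram.

Before the tax: set 426 − 2p = 3p + 76 → p* = €70, q* = 286.
With the tax collected from sellers, supply shifts: qs = 3(p − 18) + 76.
Solving gives q = 264.4 with consumers paying €80.8 and sellers receiving €62.8 (the €18 wedge).
Burden on consumers: €10.8; on sellers: €7.2. (They sum to €18.)
The less price-elastic side of the market bears the larger share of a per-unit tax.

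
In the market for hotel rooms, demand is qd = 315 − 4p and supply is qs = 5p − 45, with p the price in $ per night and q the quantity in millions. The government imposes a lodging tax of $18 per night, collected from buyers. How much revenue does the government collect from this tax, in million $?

Before the tax: set 315 − 4p = 5p − 45 → p* = $40, q* = 155.
With the tax collected from buyers, demand (in seller-price terms) shifts: qd = 315 − 4(p + 18).
New equilibrium: buyers pay $50, producers receive $32, q = 115. (Wedge: pb − ps = 18.)
Revenue = t · Q = 18 · 115 = $2070.

Tax revenue = $2070 million.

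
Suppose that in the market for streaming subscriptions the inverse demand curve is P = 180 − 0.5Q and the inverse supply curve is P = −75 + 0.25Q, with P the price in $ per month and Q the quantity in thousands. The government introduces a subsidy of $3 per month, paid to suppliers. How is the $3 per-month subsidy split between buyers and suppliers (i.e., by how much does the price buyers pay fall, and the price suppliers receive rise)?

Rewrite in direct form: Qd = 360 − 2P and Qs = 4P + 300.
Before the subsidy: set 360 − 2P = 4P + 300 → P* = $10, Q* = 340.
With a per-unit subsidy paid to suppliers, each receives P + 3 per unit sold, so supply becomes Qs = 4(P + 3) + 300.
New equilibrium: buyers pay $8, suppliers receive $11, Q = 344. (Wedge: Pb − Ps = −3.)
Gain to buyers: $2; to suppliers: $1. (They sum to $3.)

Buyers gain $2 per month; suppliers gain $1 per month.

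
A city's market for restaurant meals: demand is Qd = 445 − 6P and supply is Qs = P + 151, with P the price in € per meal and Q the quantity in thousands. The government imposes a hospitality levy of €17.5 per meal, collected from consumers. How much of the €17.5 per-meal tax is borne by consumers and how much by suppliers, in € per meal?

Before the tax: set 445 − 6P = P + 151 → P* = €42, Q* = 193.
With the tax collected from consumers, demand (in seller-price terms) shifts: Qd = 445 − 6(P + 17.5).
New equilibrium: consumers pay €44.5, suppliers receive €27, Q = 178. (Wedge: Pb − Ps = 17.5.)
Burden on consumers: €2.5; on suppliers: €15. (They sum to €17.5.)
The less price-elastic side of the market bears the larger share of a per-unit tax.

Consumers bear €2.5 per meal; suppliers bear €15 per meal.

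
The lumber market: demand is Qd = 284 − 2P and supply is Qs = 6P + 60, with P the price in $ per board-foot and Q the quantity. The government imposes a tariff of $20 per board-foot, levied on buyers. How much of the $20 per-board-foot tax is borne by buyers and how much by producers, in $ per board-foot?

Buyers bear $15 per board-foot; producers bear $5 per board-foot.

Before the tax: set 284 − 2P = 6P + 60 → P* = $28, Q* = 228.
With the tax collected from buyers, demand (in seller-price terms) shifts: Qd = 284 − 2(P + 20).
New equilibrium: buyers pay $43, producers receive $23, Q = 198. (Wedge: Pb − Ps = 20.)
Burden on buyers: $15; on producers: $5. (They sum to $20.)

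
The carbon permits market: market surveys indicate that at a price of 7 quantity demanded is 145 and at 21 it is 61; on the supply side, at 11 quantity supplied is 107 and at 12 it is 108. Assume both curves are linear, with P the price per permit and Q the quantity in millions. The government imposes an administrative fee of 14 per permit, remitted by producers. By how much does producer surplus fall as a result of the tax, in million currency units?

Demand slope: (61 − 145)/(21 − 7) = -6, so Qd = 187 − 6P.
Supply slope: (108 − 107)/(12 − 11) = 1, so Qs = P + 96.
Without the tax, 187 − 6P = P + 96 gives 7P = 91, so P* = 13 and Q* = 109.
With the tax collected from producers, supply shifts: Qs = (P − 14) + 96.
Solving gives Q = 97 with buyers paying 15 and producers receiving 1 (the 14 wedge).
ΔPS is the trapezoid between Q = 97 and Q = 109 of height 12: ½ · (109 + 97) · 12 = 1236.

Producer surplus falls by 1236 million.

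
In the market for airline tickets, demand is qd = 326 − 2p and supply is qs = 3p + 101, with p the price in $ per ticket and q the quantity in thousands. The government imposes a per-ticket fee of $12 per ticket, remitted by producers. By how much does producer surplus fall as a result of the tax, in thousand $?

Before the tax: set 326 − 2p = 3p + 101 → p* = $45, q* = 236.
With the tax collected from producers, supply shifts: qs = 3(p − 12) + 101.
Solving gives q = 221.6 with buyers paying $52.2 and producers receiving $40.2 (the $12 wedge).
ΔPS is the trapezoid between Q = 221.6 and Q = 236 of height $4.8: ½ · (236 + 221.6) · 4.8 = $1098.24.

Producer surplus falls by $1098.24 thousand.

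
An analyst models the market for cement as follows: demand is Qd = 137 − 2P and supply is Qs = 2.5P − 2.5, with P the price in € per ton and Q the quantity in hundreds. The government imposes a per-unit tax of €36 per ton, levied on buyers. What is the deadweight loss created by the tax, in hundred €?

Deadweight loss = €720 hundred.

Before the tax: set 137 − 2P = 2.5P − 2.5 → P* = €31, Q* = 75.
With the tax collected from buyers, demand (in seller-price terms) shifts: Qd = 137 − 2(P + 36).
New equilibrium: buyers pay €51, producers receive €15, Q = 35. (Wedge: Pb − Ps = 36.)
Quantity falls by |ΔQ| = |75 − 35| = 40.
DWL = ½ · t · |ΔQ| = ½ · 36 · 40 = €720.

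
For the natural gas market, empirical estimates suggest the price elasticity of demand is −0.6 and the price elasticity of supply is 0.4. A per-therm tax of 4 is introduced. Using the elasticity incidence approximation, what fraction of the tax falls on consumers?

Consumers' share ≈ 0.4.

Incidence ratio: consumers' share ≈ εs / (εs + |εd|) = 0.4 / (0.4 + 0.6) = 0.4.
Supply is the less elastic side, so consumers bear the smaller share.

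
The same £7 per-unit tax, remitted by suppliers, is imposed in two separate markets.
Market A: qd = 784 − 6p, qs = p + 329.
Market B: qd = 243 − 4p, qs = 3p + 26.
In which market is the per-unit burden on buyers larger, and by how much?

Market B, by £2.

Market A: pre-tax p* = £65, q* = 394; post-tax q = 388; per-unit burden on buyers = £1.
Market B: pre-tax p* = £31, q* = 119; post-tax q = 107; per-unit burden on buyers = £3.
Difference: £1 vs £3 → market B is larger by £2.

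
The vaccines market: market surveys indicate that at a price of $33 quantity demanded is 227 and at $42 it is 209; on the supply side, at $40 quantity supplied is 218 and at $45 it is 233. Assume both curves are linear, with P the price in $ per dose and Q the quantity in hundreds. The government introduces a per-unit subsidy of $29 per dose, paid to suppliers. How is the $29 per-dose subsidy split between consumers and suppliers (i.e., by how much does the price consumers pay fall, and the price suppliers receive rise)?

Consumers gain $17.4 per dose; suppliers gain $11.6 per dose.

Demand slope: (209 − 227)/(42 − 33) = -2, so Qd = 293 − 2P.
Supply slope: (233 − 218)/(45 − 40) = 3, so Qs = 3P + 98.
Without the subsidy, 293 − 2P = 3P + 98 gives 5P = 195, so P* = $39 and Q* = 215.
With a per-unit subsidy paid to suppliers, each receives P + 29 per unit sold, so supply becomes Qs = 3(P + 29) + 98.
Solving gives Q = 249.8 with consumers paying $21.6 and suppliers receiving $50.6 (the $29 wedge).
Gain to consumers: $17.4; to suppliers: $11.6. (They sum to $29.)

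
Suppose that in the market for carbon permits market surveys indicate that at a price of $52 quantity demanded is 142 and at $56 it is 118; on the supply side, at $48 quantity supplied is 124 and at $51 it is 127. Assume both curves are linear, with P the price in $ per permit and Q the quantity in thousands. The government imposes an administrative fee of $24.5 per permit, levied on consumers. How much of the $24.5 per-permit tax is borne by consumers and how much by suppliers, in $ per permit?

Consumers bear $3.5 per permit; suppliers bear $21 per permit.

Demand slope: (118 − 142)/(56 − 52) = -6, so Qd = 454 − 6P.
Supply slope: (127 − 124)/(51 − 48) = 1, so Qs = P + 76.
Before the tax: set 454 − 6P = P + 76 → P* = $54, Q* = 130.
With the tax collected from consumers, demand (in seller-price terms) shifts: Qd = 454 − 6(P + 24.5).
Solving gives Q = 109 with consumers paying $57.5 and suppliers receiving $33 (the $24.5 wedge).
Burden on consumers: $3.5; on suppliers: $21. (They sum to $24.5.)
The less price-elastic side of the market bears the larger share of a per-unit tax.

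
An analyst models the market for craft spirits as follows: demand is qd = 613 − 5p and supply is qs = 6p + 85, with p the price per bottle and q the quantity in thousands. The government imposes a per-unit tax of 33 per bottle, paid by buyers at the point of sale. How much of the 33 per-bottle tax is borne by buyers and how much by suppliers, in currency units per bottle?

Without the tax, 613 − 5p = 6p + 85 gives 11p = 528, so p* = 48 and q* = 373.
With the tax collected from buyers, demand (in seller-price terms) shifts: qd = 613 − 5(p + 33).
New equilibrium: buyers pay 66, suppliers receive 33, q = 283. (Wedge: pb − ps = 33.)
Burden on buyers: 18; on suppliers: 15. (They sum to 33.)

Buyers bear 18 per bottle; suppliers bear 15 per bottle.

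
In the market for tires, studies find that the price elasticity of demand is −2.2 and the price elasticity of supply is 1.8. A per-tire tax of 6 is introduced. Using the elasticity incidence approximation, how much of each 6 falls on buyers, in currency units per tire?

Incidence ratio: buyers' share ≈ εs / (εs + |εd|) = 1.8 / (1.8 + 2.2) = 0.45.
So buyers bear ≈ 0.45 × 6 = 2.7; producers bear 3.3.

Buyers bear ≈ 2.7 per tire.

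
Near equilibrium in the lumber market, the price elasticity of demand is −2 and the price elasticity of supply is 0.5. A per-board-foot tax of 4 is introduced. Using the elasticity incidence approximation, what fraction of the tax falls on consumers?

Incidence ratio: consumers' share ≈ εs / (εs + |εd|) = 0.5 / (0.5 + 2) = 0.2.
Supply is the less elastic side, so consumers bear the smaller share.

Consumers' share ≈ 0.2.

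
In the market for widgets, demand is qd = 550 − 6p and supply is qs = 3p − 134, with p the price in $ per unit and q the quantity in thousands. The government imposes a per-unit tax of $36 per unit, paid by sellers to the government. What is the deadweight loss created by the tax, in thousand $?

Without the tax, 550 − 6p = 3p − 134 gives 9p = 684, so p* = $76 and q* = 94.
With the tax collected from sellers, supply shifts: qs = 3(p − 36) − 134.
New equilibrium: buyers pay $88, sellers receive $52, q = 22. (Wedge: pb − ps = 36.)
Quantity falls by |ΔQ| = |94 − 22| = 72.
DWL = ½ · t · |ΔQ| = ½ · 36 · 72 = $1296.

Deadweight loss = $1296 thousand.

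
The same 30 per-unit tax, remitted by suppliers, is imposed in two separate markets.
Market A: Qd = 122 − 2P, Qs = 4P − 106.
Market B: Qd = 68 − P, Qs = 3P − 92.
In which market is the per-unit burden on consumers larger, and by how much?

Market B, by 2.5.

Market A: pre-tax P* = 38, Q* = 46; post-tax Q = 6; per-unit burden on consumers = 20.
Market B: pre-tax P* = 40, Q* = 28; post-tax Q = 5.5; per-unit burden on consumers = 22.5.
Difference: 20 vs 22.5 → market B is larger by 2.5.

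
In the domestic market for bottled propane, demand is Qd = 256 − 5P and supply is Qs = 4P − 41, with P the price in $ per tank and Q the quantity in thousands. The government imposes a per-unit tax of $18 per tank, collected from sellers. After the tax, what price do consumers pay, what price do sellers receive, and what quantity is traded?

Before the tax: set 256 − 5P = 4P − 41 → P* = $33, Q* = 91.
With the tax collected from sellers, supply shifts: Qs = 4(P − 18) − 41.
Solving gives Q = 51 with consumers paying $41 and sellers receiving $23 (the $18 wedge).
The less price-elastic side of the market bears the larger share of a per-unit tax.

Consumers pay $41; sellers receive $23; quantity = 51.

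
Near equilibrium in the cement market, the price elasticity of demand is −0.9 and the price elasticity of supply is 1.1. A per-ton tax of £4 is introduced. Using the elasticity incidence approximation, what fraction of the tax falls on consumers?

Incidence ratio: consumers' share ≈ εs / (εs + |εd|) = 1.1 / (1.1 + 0.9) = 0.55.
Supply is the more elastic side, so consumers bear the larger share.

Consumers' share ≈ 0.55.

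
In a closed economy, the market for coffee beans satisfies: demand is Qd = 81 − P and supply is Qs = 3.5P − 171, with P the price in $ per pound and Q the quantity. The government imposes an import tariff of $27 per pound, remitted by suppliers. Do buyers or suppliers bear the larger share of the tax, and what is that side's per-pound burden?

Buyers bear the larger share: $21 per pound.

Without the tax, 81 − P = 3.5P − 171 gives 4.5P = 252, so P* = $56 and Q* = 25.
With the tax collected from suppliers, supply shifts: Qs = 3.5(P − 27) − 171.
Solving gives Q = 4 with buyers paying $77 and suppliers receiving $50 (the $27 wedge).
Per-pound burden: buyers $21, suppliers $6.
Buyers take the larger share because demand is less price-elastic here (demand slope 1 vs supply slope 3.5).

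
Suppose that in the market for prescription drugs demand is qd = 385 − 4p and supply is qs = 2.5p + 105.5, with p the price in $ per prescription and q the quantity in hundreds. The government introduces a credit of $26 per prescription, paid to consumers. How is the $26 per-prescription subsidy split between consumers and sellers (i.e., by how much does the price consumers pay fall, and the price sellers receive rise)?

Without the subsidy, 385 − 4p = 2.5p + 105.5 gives 6.5p = 279.5, so p* = $43 and q* = 213.
With a per-unit subsidy paid to consumers, each effectively pays p − 26, so demand becomes qd = 385 − 4(p − 26).
Solving gives q = 253 with consumers paying $33 and sellers receiving $59 (the $26 wedge).
Gain to consumers: $10; to sellers: $16. (They sum to $26.)

Consumers gain $10 per prescription; sellers gain $16 per prescription.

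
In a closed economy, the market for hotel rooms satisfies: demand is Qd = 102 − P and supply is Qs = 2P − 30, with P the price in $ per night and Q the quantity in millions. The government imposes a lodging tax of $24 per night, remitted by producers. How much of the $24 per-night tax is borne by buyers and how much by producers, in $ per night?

Buyers bear $16 per night; producers bear $8 per night.

Before the tax: set 102 − P = 2P − 30 → P* = $44, Q* = 58.
With the tax collected from producers, supply shifts: Qs = 2(P − 24) − 30.
New equilibrium: buyers pay $60, producers receive $36, Q = 42. (Wedge: Pb − Ps = 24.)
Burden on buyers: $16; on producers: $8. (They sum to $24.)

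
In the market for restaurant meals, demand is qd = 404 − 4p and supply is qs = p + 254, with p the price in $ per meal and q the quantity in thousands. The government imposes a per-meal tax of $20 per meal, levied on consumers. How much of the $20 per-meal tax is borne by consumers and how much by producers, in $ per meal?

Consumers bear $4 per meal; producers bear $16 per meal.

Before the tax: set 404 − 4p = p + 254 → p* = $30, q* = 284.
With the tax collected from consumers, demand (in seller-price terms) shifts: qd = 404 − 4(p + 20).
Solving gives q = 268 with consumers paying $34 and producers receiving $14 (the $20 wedge).
Burden on consumers: $4; on producers: $16. (They sum to $20.)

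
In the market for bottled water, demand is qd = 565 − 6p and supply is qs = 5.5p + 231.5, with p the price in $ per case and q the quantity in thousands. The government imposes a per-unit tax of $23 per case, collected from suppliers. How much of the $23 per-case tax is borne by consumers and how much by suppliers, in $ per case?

Consumers bear $11 per case; suppliers bear $12 per case.

Without the tax, 565 − 6p = 5.5p + 231.5 gives 11.5p = 333.5, so p* = $29 and q* = 391.
With the tax collected from suppliers, supply shifts: qs = 5.5(p − 23) + 231.5.
New equilibrium: consumers pay $40, suppliers receive $17, q = 325. (Wedge: pb − ps = 23.)
Burden on consumers: $11; on suppliers: $12. (They sum to $23.)
The less price-elastic side of the market bears the larger share of a per-unit tax.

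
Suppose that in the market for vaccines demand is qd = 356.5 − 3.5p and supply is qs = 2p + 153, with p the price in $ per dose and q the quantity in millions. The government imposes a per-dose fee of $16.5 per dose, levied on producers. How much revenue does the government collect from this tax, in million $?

Tax revenue = $3399 million.

Without the tax, 356.5 − 3.5p = 2p + 153 gives 5.5p = 203.5, so p* = $37 and q* = 227.
With the tax collected from producers, supply shifts: qs = 2(p − 16.5) + 153.
Solving gives q = 206 with buyers paying $43 and producers receiving $26.5 (the $16.5 wedge).
Revenue = t · Q = 16.5 · 206 = $3399.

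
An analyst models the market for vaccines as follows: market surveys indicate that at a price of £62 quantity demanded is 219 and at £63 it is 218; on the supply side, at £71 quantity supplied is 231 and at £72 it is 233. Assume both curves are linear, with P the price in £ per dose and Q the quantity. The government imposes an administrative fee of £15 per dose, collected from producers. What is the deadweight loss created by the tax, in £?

Demand slope: (218 − 219)/(63 − 62) = -1, so Qd = 281 − P.
Supply slope: (233 − 231)/(72 − 71) = 2, so Qs = 2P + 89.
Without the tax, 281 − P = 2P + 89 gives 3P = 192, so P* = £64 and Q* = 217.
With the tax collected from producers, supply shifts: Qs = 2(P − 15) + 89.
New equilibrium: consumers pay £74, producers receive £59, Q = 207. (Wedge: Pb − Ps = 15.)
Quantity falls by |ΔQ| = |217 − 207| = 10.
DWL = ½ · t · |ΔQ| = ½ · 15 · 10 = £75.

Deadweight loss = £75.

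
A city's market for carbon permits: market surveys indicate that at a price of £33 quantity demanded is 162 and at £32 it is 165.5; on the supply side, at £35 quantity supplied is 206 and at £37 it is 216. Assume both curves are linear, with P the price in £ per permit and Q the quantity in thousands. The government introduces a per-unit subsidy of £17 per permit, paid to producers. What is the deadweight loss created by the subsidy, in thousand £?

Deadweight loss = £297.5 thousand.

Demand slope: (165.5 − 162)/(32 − 33) = -3.5, so Qd = 277.5 − 3.5P.
Supply slope: (216 − 206)/(37 − 35) = 5, so Qs = 5P + 31.
Without the subsidy, 277.5 − 3.5P = 5P + 31 gives 8.5P = 246.5, so P* = £29 and Q* = 176.
With a per-unit subsidy paid to producers, each receives P + 17 per unit sold, so supply becomes Qs = 5(P + 17) + 31.
New equilibrium: consumers pay £19, producers receive £36, Q = 211. (Wedge: Pb − Ps = −17.)
Quantity rises by |ΔQ| = |176 − 211| = 35.
DWL = ½ · t · |ΔQ| = ½ · 17 · 35 = £297.5.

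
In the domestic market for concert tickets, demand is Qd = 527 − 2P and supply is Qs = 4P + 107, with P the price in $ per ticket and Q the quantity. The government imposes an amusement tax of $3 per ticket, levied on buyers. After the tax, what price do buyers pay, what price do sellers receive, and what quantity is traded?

Without the tax, 527 − 2P = 4P + 107 gives 6P = 420, so P* = $70 and Q* = 387.
With the tax collected from buyers, demand (in seller-price terms) shifts: Qd = 527 − 2(P + 3).
New equilibrium: buyers pay $72, sellers receive $69, Q = 383. (Wedge: Pb − Ps = 3.)
The less price-elastic side of the market bears the larger share of a per-unit tax.

Buyers pay $72; sellers receive $69; quantity = 383.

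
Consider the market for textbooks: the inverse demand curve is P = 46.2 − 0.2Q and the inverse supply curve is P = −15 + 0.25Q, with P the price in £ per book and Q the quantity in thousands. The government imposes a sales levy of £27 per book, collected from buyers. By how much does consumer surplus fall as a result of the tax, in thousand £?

Consumer surplus falls by £1272 thousand.

Inverting to Q(P) form: Qd = 231 − 5P; Qs = 4P + 60.
Without the tax, 231 − 5P = 4P + 60 gives 9P = 171, so P* = £19 and Q* = 136.
With the tax collected from buyers, demand (in seller-price terms) shifts: Qd = 231 − 5(P + 27).
Solving gives Q = 76 with buyers paying £31 and suppliers receiving £4 (the £27 wedge).
ΔCS is the trapezoid between Q = 76 and Q = 136 of height £12: ½ · (136 + 76) · 12 = £1272.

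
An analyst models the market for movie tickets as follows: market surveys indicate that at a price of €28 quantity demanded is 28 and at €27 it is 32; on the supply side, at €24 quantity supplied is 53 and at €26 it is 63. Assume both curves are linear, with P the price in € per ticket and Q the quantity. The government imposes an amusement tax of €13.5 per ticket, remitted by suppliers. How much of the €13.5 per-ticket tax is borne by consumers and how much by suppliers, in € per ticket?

Demand slope: (32 − 28)/(27 − 28) = -4, so Qd = 140 − 4P.
Supply slope: (63 − 53)/(26 − 24) = 5, so Qs = 5P − 67.
Before the tax: set 140 − 4P = 5P − 67 → P* = €23, Q* = 48.
With the tax collected from suppliers, supply shifts: Qs = 5(P − 13.5) − 67.
New equilibrium: consumers pay €30.5, suppliers receive €17, Q = 18. (Wedge: Pb − Ps = 13.5.)
Burden on consumers: €7.5; on suppliers: €6. (They sum to €13.5.)
The less price-elastic side of the market bears the larger share of a per-unit tax.

Consumers bear €7.5 per ticket; suppliers bear €6 per ticket.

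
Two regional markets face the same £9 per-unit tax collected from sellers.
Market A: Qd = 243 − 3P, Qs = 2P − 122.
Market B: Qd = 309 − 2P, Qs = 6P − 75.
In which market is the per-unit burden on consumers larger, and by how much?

Market A: pre-tax P* = £73, Q* = 24; post-tax Q = 13.2; per-unit burden on consumers = £3.6.
Market B: pre-tax P* = £48, Q* = 213; post-tax Q = 199.5; per-unit burden on consumers = £6.75.
Difference: £3.6 vs £6.75 → market B is larger by £3.15.

Market B, by £3.15.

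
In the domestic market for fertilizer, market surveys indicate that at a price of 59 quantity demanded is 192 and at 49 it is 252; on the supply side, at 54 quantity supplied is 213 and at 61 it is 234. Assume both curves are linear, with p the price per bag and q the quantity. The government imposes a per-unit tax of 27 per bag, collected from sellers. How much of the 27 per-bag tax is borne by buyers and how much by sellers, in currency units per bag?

Buyers bear 9 per bag; sellers bear 18 per bag.

Demand slope: (252 − 192)/(49 − 59) = -6, so qd = 546 − 6p.
Supply slope: (234 − 213)/(61 − 54) = 3, so qs = 3p + 51.
Without the tax, 546 − 6p = 3p + 51 gives 9p = 495, so p* = 55 and q* = 216.
With the tax collected from sellers, supply shifts: qs = 3(p − 27) + 51.
Solving gives q = 162 with buyers paying 64 and sellers receiving 37 (the 27 wedge).
Burden on buyers: 9; on sellers: 18. (They sum to 27.)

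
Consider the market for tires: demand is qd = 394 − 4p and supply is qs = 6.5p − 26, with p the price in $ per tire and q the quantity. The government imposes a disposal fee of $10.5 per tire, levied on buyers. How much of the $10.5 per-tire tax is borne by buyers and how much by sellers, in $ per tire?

Before the tax: set 394 − 4p = 6.5p − 26 → p* = $40, q* = 234.
With the tax collected from buyers, demand (in seller-price terms) shifts: qd = 394 − 4(p + 10.5).
New equilibrium: buyers pay $46.5, sellers receive $36, q = 208. (Wedge: pb − ps = 10.5.)
Burden on buyers: $6.5; on sellers: $4. (They sum to $10.5.)

Buyers bear $6.5 per tire; sellers bear $4 per tire.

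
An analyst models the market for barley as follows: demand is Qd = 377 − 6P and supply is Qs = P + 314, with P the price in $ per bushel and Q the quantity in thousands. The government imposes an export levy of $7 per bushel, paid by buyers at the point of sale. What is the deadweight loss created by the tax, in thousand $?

Deadweight loss = $21 thousand.

Without the tax, 377 − 6P = P + 314 gives 7P = 63, so P* = $9 and Q* = 323.
With the tax collected from buyers, demand (in seller-price terms) shifts: Qd = 377 − 6(P + 7).
Solving gives Q = 317 with buyers paying $10 and suppliers receiving $3 (the $7 wedge).
Quantity falls by |ΔQ| = |323 − 317| = 6.
DWL = ½ · t · |ΔQ| = ½ · 7 · 6 = $21.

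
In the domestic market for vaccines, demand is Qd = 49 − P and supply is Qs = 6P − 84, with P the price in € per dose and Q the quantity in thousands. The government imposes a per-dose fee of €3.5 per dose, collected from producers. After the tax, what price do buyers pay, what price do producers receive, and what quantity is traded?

Buyers pay €22; producers receive €18.5; quantity = 27.

Without the tax, 49 − P = 6P − 84 gives 7P = 133, so P* = €19 and Q* = 30.
With the tax collected from producers, supply shifts: Qs = 6(P − 3.5) − 84.
New equilibrium: buyers pay €22, producers receive €18.5, Q = 27. (Wedge: Pb − Ps = 3.5.)
The less price-elastic side of the market bears the larger share of a per-unit tax.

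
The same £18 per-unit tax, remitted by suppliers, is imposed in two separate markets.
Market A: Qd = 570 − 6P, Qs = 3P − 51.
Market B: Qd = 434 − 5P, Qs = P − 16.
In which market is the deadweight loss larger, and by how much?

Market A, by £189.

Market A: pre-tax P* = £69, Q* = 156; post-tax Q = 120; deadweight loss = £324.
Market B: pre-tax P* = £75, Q* = 59; post-tax Q = 44; deadweight loss = £135.
Difference: £324 vs £135 → market A is larger by £189.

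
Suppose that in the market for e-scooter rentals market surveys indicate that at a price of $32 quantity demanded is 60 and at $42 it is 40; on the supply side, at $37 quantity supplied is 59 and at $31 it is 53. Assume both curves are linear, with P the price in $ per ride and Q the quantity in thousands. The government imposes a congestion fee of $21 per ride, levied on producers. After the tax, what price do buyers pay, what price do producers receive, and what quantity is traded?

Buyers pay $41; producers receive $20; quantity = 42.

Demand slope: (40 − 60)/(42 − 32) = -2, so Qd = 124 − 2P.
Supply slope: (53 − 59)/(31 − 37) = 1, so Qs = P + 22.
Without the tax, 124 − 2P = P + 22 gives 3P = 102, so P* = $34 and Q* = 56.
With the tax collected from producers, supply shifts: Qs = (P − 21) + 22.
New equilibrium: buyers pay $41, producers receive $20, Q = 42. (Wedge: Pb − Ps = 21.)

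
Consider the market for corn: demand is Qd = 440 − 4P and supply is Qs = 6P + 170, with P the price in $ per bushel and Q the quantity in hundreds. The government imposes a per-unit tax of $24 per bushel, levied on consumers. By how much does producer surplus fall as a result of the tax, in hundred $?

Before the tax: set 440 − 4P = 6P + 170 → P* = $27, Q* = 332.
With the tax collected from consumers, demand (in seller-price terms) shifts: Qd = 440 − 4(P + 24).
New equilibrium: consumers pay $41.4, sellers receive $17.4, Q = 274.4. (Wedge: Pb − Ps = 24.)
ΔPS is the trapezoid between Q = 274.4 and Q = 332 of height $9.6: ½ · (332 + 274.4) · 9.6 = $2910.72.

Producer surplus falls by $2910.72 hundred.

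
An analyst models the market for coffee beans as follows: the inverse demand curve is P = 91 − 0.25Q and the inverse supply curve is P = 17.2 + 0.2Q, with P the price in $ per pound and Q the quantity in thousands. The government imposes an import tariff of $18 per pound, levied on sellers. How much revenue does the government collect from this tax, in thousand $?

Tax revenue = $2232 thousand.

Rewrite in direct form: Qd = 364 − 4P and Qs = 5P − 86.
Without the tax, 364 − 4P = 5P − 86 gives 9P = 450, so P* = $50 and Q* = 164.
With the tax collected from sellers, supply shifts: Qs = 5(P − 18) − 86.
Solving gives Q = 124 with buyers paying $60 and sellers receiving $42 (the $18 wedge).
Revenue = t · Q = 18 · 124 = $2232.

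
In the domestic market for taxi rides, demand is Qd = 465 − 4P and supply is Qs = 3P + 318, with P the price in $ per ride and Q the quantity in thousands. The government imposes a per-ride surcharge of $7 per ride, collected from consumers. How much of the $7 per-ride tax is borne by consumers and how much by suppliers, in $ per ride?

Consumers bear $3 per ride; suppliers bear $4 per ride.

Without the tax, 465 − 4P = 3P + 318 gives 7P = 147, so P* = $21 and Q* = 381.
With the tax collected from consumers, demand (in seller-price terms) shifts: Qd = 465 − 4(P + 7).
Solving gives Q = 369 with consumers paying $24 and suppliers receiving $17 (the $7 wedge).
Burden on consumers: $3; on suppliers: $4. (They sum to $7.)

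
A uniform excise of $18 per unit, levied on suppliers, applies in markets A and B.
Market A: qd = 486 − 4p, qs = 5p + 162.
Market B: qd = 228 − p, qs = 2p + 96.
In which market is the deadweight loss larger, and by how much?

Market A: pre-tax p* = $36, q* = 342; post-tax q = 302; deadweight loss = $360.
Market B: pre-tax p* = $44, q* = 184; post-tax q = 172; deadweight loss = $108.
Difference: $360 vs $108 → market A is larger by $252.

Market A, by $252.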